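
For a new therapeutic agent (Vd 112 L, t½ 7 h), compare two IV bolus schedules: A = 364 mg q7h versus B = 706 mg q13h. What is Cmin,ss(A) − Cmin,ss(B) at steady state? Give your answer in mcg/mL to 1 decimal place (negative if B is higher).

Regimen A: f = (1/2)^(7/7) ≈ 0.5000; Cmin,ss = (364/112)·f/(1−f) ≈ 3.250 mcg/mL.
Regimen B: f = (1/2)^(13/7) ≈ 0.2760; Cmin,ss = (706/112)·f/(1−f) ≈ 2.403 mcg/mL.
Difference ≈ 3.250 − 2.403 ≈ 0.847 mcg/mL.

0.8 mcg/mL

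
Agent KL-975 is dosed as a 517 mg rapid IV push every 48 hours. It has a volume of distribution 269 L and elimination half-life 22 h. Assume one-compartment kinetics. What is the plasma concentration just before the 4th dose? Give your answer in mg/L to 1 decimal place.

f = (1/2)^(τ/t½) = (1/2)^(48/22) ≈ 0.2204.
C₀ = D/Vd = 517/269 ≈ 1.922 mg/L.
Before the 4th dose, 3 doses have been given. Superposition: Cmin = C₀·(f + f² + … + f^3).
≈ 1.922 × (0.2204 + 0.0486 + 0.0107) ≈ 1.922 × 0.2797 ≈ 0.538 mg/L.

0.5 mg/L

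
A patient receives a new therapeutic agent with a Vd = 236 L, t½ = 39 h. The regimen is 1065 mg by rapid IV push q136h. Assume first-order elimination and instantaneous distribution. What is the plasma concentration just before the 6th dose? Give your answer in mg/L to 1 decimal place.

0.4 mg/L

f = (1/2)^(τ/t½) = (1/2)^(136/39) ≈ 0.0892.
C₀ = D/Vd = 1065/236 ≈ 4.513 mg/L.
Before the 6th dose, 5 doses have been given. Superposition: Cmin = C₀·(f + f² + … + f^5).
≈ 4.513 × (0.0892 + 0.0080 + 0.0007 + 0.0001 + 0.0000) ≈ 4.513 × 0.0980 ≈ 0.442 mg/L.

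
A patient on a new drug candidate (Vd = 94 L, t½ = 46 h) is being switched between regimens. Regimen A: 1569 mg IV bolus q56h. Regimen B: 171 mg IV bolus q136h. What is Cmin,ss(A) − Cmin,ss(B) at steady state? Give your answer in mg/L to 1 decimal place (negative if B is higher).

12.3 mg/L

Regimen A: f = (1/2)^(56/46) ≈ 0.4301; Cmin,ss = (1569/94)·f/(1−f) ≈ 12.597 mg/L.
Regimen B: f = (1/2)^(136/46) ≈ 0.1288; Cmin,ss = (171/94)·f/(1−f) ≈ 0.269 mg/L.
Difference ≈ 12.597 − 0.269 ≈ 12.328 mg/L.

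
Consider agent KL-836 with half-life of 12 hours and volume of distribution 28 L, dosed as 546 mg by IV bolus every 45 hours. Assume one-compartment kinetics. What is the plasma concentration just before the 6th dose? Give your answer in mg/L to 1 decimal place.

f = (1/2)^(τ/t½) = (1/2)^(45/12) ≈ 0.0743.
C₀ = D/Vd = 546/28 ≈ 19.500 mg/L.
Before the 6th dose, 5 doses have been given. Superposition: Cmin = C₀·(f + f² + … + f^5).
≈ 19.500 × (0.0743 + 0.0055 + 0.0004 + 0.0000 + 0.0000) ≈ 19.500 × 0.0802 ≈ 1.564 mg/L.

1.6 mg/L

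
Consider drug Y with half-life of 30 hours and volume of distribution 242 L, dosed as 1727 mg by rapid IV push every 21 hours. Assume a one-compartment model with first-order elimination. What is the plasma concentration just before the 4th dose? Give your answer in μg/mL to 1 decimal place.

8.8 μg/mL

f = (1/2)^(τ/t½) = (1/2)^(21/30) ≈ 0.6156.
C₀ = D/Vd = 1727/242 ≈ 7.136 μg/mL.
Before the 4th dose, 3 doses have been given. Superposition: Cmin = C₀·(f + f² + … + f^3).
≈ 7.136 × (0.6156 + 0.3790 + 0.2333) ≈ 7.136 × 1.2279 ≈ 8.762 μg/mL.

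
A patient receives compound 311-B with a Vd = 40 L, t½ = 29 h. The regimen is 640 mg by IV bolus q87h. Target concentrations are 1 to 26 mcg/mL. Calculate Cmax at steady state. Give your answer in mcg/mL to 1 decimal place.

τ = 87 h = 3 half-lives, so f = (1/2)^3 = 0.125.
Accumulation ratio R = 1/(1 − f) = 1/0.875 = 8/7.
Single-dose peak C₀ = D/Vd = 640/40 = 16 mcg/mL.
Steady-state peak Cmax,ss = C₀·R = 16 × 8/7 ≈ 18.286 mcg/mL.
Peak 18.3 mcg/mL vs MTC 26 mcg/mL: below toxic threshold.

18.3 mcg/mL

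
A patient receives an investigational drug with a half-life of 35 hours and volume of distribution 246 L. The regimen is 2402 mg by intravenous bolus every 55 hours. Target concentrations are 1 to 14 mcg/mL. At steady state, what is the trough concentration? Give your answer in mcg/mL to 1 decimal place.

5.0 mcg/mL

k = ln2/t½ = ln2/35 ≈ 0.019804 h⁻¹; fraction remaining f = e^(−kτ) = e^(−0.019804×55) ≈ 0.3365.
Accumulation ratio R = 1/(1 − f) ≈ 1/0.6635 ≈ 1.5072.
Each bolus raises the concentration by D/Vd = 2402/246 ≈ 9.764 mcg/mL.
Steady-state peak Cmax,ss = C₀·R ≈ 9.764 × 1.5072 ≈ 14.716 mcg/mL.
Steady-state trough Cmin,ss = Cmax,ss·f ≈ 14.716 × 0.3365 ≈ 4.952 mcg/mL.
Trough 5.0 mcg/mL vs MEC 1 mcg/mL: adequate.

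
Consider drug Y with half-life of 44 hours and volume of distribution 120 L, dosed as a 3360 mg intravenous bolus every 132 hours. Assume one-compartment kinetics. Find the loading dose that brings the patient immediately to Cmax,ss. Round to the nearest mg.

f = (1/2)^(132/44) ≈ 0.125000; accumulation ratio R = 1/(1−f) ≈ 1.14286.
Loading dose to hit Cmax,ss on first dose: D_load = D_maint·R ≈ 3360 × 1.14286 ≈ 3840.01 mg.

3840 mg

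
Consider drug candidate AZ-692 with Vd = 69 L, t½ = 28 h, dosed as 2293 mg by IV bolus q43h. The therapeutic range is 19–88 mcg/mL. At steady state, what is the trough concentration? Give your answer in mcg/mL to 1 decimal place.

τ/t½ = 43/28 ≈ 1.5357, so fraction remaining f = (1/2)^(43/28) ≈ 0.3449.
Accumulation ratio R = 1/(1 − f) ≈ 1/0.6551 ≈ 1.5265.
Single-dose peak C₀ = D/Vd = 2293/69 ≈ 33.232 mcg/mL.
Cmax,ss = C₀/(1 − f) ≈ 33.232/0.6551 ≈ 50.728 mcg/mL.
Steady-state trough Cmin,ss = Cmax,ss·f ≈ 50.728 × 0.3449 ≈ 17.496 mcg/mL.
Trough 17.5 mcg/mL vs MEC 19 mcg/mL: subtherapeutic.

17.5 mcg/mL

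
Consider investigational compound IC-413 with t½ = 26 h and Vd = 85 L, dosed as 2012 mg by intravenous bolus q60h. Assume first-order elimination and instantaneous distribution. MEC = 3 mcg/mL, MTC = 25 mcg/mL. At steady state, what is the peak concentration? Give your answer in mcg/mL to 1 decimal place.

Over one 60-h interval, 60/26 ≈ 2.3077 half-lives elapse, leaving f ≈ 0.2020 of each dose.
At steady state, accumulation factor R = 1/(1 − e^(−kτ)) ≈ 1.2531.
Each bolus raises the concentration by D/Vd = 2012/85 ≈ 23.671 mcg/mL.
Steady-state peak Cmax,ss = C₀·R ≈ 23.671 × 1.2531 ≈ 29.662 mcg/mL.
Peak 29.7 mcg/mL vs MTC 25 mcg/mL: exceeds toxic threshold.

29.7 mcg/mL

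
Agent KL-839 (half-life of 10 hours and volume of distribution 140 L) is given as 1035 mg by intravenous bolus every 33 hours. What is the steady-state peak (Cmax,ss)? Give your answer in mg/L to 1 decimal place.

8.2 mg/L

k = ln2/t½ = ln2/10 ≈ 0.069315 h⁻¹; fraction remaining f = e^(−kτ) = e^(−0.069315×33) ≈ 0.1015.
At steady state, accumulation factor R = 1/(1 − e^(−kτ)) ≈ 1.1130.
Each bolus raises the concentration by D/Vd = 1035/140 ≈ 7.393 mg/L.
Steady-state peak Cmax,ss = C₀·R ≈ 7.393 × 1.1130 ≈ 8.228 mg/L.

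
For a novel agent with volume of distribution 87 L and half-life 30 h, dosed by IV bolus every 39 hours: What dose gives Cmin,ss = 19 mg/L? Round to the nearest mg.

τ/t½ = 39/30 ≈ 1.3, so f = (1/2)^(39/30) ≈ 0.406126.
Cmin,ss = (D/Vd)·f/(1−f), so D = Cmin,ss·Vd·(1−f)/f.
D = 19 × 87 × (1−f)/f ≈ 19 × 87 × 1.46229 ≈ 2417.17 mg.

2417 mg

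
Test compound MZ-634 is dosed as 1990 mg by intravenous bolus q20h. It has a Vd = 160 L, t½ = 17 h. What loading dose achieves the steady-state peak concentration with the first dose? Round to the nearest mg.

3569 mg

f = (1/2)^(20/17) ≈ 0.442433; accumulation ratio R = 1/(1−f) ≈ 1.79351.
Loading dose to hit Cmax,ss on first dose: D_load = D_maint·R ≈ 1990 × 1.79351 ≈ 3569.08 mg.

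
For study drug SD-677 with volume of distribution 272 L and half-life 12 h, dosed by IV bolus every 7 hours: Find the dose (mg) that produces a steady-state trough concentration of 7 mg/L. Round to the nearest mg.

τ/t½ = 7/12 ≈ 0.58333, so f = (1/2)^(7/12) ≈ 0.667420.
Cmin,ss = (D/Vd)·f/(1−f), so D = Cmin,ss·Vd·(1−f)/f.
D = 7 × 272 × (1−f)/f ≈ 7 × 272 × 0.49831 ≈ 948.78 mg.

949 mg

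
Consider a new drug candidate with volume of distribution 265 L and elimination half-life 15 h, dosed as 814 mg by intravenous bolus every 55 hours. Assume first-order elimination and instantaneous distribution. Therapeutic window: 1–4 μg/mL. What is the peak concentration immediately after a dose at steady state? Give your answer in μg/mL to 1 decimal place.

3.3 μg/mL

k = ln2/t½ = ln2/15 ≈ 0.046210 h⁻¹; fraction remaining f = e^(−kτ) = e^(−0.046210×55) ≈ 0.0787.
Accumulation ratio R = 1/(1 − f) ≈ 1/0.9213 ≈ 1.0854.
Each bolus raises the concentration by D/Vd = 814/265 ≈ 3.072 μg/mL.
Cmax,ss = C₀/(1 − f) ≈ 3.072/0.9213 ≈ 3.334 μg/mL.
Peak 3.3 μg/mL vs MTC 4 μg/mL: below toxic threshold.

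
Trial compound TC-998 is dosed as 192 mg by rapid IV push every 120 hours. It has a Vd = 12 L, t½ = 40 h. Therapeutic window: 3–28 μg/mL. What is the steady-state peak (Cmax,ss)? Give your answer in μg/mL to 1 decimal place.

18.3 μg/mL

τ = 120 h = 3 half-lives, so f = (1/2)^3 = 0.125.
At steady state, R = 1/(1 − 0.125) = 8/7.
Single-dose peak C₀ = D/Vd = 192/12 = 16 μg/mL.
Steady-state peak Cmax,ss = C₀·R = 16 × 8/7 ≈ 18.286 μg/mL.
Peak 18.3 μg/mL vs MTC 28 μg/mL: below toxic threshold.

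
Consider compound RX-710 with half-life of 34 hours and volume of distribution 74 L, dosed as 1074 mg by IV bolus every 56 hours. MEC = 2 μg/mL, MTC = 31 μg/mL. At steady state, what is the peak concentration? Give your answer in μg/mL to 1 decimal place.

k = ln2/t½ = ln2/34 ≈ 0.020387 h⁻¹; fraction remaining f = e^(−kτ) = e^(−0.020387×56) ≈ 0.3193.
At steady state, accumulation factor R = 1/(1 − e^(−kτ)) ≈ 1.4691.
Single-dose peak C₀ = D/Vd = 1074/74 ≈ 14.514 μg/mL.
Cmax,ss = C₀/(1 − f) ≈ 14.514/0.6807 ≈ 21.322 μg/mL.
Peak 21.3 μg/mL vs MTC 31 μg/mL: below toxic threshold.

21.3 μg/mL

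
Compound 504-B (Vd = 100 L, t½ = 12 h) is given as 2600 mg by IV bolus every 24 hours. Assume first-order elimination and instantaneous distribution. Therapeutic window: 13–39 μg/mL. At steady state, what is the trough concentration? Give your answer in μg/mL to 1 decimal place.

τ = 24 h = 2 half-lives, so f = (1/2)^2 = 0.25.
At steady state, R = 1/(1 − 0.25) = 4/3.
Single-dose peak C₀ = D/Vd = 2600/100 = 26 μg/mL.
Steady-state peak Cmax,ss = C₀·R = 26 × 4/3 ≈ 34.667 μg/mL.
Steady-state trough Cmin,ss = Cmax,ss·f ≈ 34.667 × 0.25 ≈ 8.667 μg/mL.
Trough 8.7 μg/mL vs MEC 13 μg/mL: subtherapeutic.

8.7 μg/mL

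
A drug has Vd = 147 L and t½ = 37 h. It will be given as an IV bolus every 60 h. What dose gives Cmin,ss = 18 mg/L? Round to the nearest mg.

τ/t½ = 60/37 ≈ 1.6216, so f = (1/2)^(60/37) ≈ 0.324970.
Cmin,ss = (D/Vd)·f/(1−f), so D = Cmin,ss·Vd·(1−f)/f.
D = 18 × 147 × (1−f)/f ≈ 18 × 147 × 2.07721 ≈ 5496.30 mg.

5496 mg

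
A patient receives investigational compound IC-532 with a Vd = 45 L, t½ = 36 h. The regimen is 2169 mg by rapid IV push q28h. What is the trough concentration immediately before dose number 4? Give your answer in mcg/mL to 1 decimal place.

f = (1/2)^(τ/t½) = (1/2)^(28/36) ≈ 0.5833.
C₀ = D/Vd = 2169/45 ≈ 48.200 mcg/mL.
Before the 4th dose, 3 doses have been given. Superposition: Cmin = C₀·(f + f² + … + f^3).
≈ 48.200 × (0.5833 + 0.3402 + 0.1985) ≈ 48.200 × 1.1220 ≈ 54.080 mcg/mL.

54.1 mcg/mL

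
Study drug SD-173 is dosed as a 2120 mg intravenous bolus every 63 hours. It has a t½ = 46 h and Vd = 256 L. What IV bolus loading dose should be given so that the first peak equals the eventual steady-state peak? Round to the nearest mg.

3458 mg

f = (1/2)^(63/46) ≈ 0.387008; accumulation ratio R = 1/(1−f) ≈ 1.63134.
Loading dose to hit Cmax,ss on first dose: D_load = D_maint·R ≈ 2120 × 1.63134 ≈ 3458.44 mg.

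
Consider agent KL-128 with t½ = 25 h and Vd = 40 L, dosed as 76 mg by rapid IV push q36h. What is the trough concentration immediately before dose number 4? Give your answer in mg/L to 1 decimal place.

f = (1/2)^(τ/t½) = (1/2)^(36/25) ≈ 0.3686.
C₀ = D/Vd = 76/40 ≈ 1.900 mg/L.
Before the 4th dose, 3 doses have been given. Superposition: Cmin = C₀·(f + f² + … + f^3).
≈ 1.900 × (0.3686 + 0.1359 + 0.0501) ≈ 1.900 × 0.5546 ≈ 1.054 mg/L.

1.1 mg/L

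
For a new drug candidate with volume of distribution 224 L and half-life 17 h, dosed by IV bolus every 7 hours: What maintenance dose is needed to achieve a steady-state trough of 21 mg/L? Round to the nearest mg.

τ/t½ = 7/17 ≈ 0.41176, so f = (1/2)^(7/17) ≈ 0.751703.
Cmin,ss = (D/Vd)·f/(1−f), so D = Cmin,ss·Vd·(1−f)/f.
D = 21 × 224 × (1−f)/f ≈ 21 × 224 × 0.33031 ≈ 1553.78 mg.

1554 mg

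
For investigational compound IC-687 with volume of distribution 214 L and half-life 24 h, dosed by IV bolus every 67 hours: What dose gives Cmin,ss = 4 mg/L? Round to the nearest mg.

τ/t½ = 67/24 ≈ 2.7917, so f = (1/2)^(67/24) ≈ 0.144419.
Cmin,ss = (D/Vd)·f/(1−f), so D = Cmin,ss·Vd·(1−f)/f.
D = 4 × 214 × (1−f)/f ≈ 4 × 214 × 5.92430 ≈ 5071.20 mg.

5071 mg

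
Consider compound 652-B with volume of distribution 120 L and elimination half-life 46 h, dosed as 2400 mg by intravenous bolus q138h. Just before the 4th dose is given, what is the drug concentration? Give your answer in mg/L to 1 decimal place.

2.9 mg/L

f = (1/2)^(τ/t½) = (1/2)^(138/46) ≈ 0.1250.
C₀ = D/Vd = 2400/120 ≈ 20.000 mg/L.
Before the 4th dose, 3 doses have been given. Superposition: Cmin = C₀·(f + f² + … + f^3).
≈ 20.000 × (0.1250 + 0.0156 + 0.0020) ≈ 20.000 × 0.1426 ≈ 2.852 mg/L.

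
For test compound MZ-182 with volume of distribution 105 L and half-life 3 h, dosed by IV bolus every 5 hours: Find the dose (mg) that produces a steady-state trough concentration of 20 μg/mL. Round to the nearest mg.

τ/t½ = 5/3 ≈ 1.6667, so f = (1/2)^(5/3) ≈ 0.314980.
Cmin,ss = (D/Vd)·f/(1−f), so D = Cmin,ss·Vd·(1−f)/f.
D = 20 × 105 × (1−f)/f ≈ 20 × 105 × 2.17480 ≈ 4567.08 mg.

4567 mg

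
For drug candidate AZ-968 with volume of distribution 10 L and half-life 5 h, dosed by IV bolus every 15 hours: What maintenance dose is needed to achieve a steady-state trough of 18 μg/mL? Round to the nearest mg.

1260 mg

τ/t½ = 15/5 ≈ 3, so f = (1/2)^(15/5) ≈ 0.125000.
Cmin,ss = (D/Vd)·f/(1−f), so D = Cmin,ss·Vd·(1−f)/f.
D = 18 × 10 × (1−f)/f ≈ 18 × 10 × 7.00000 ≈ 1260.00 mg.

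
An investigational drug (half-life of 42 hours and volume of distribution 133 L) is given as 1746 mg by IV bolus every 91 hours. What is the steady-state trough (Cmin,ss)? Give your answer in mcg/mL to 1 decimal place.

τ/t½ = 91/42 ≈ 2.1667, so fraction remaining f = (1/2)^(91/42) ≈ 0.2227.
Accumulation ratio R = 1/(1 − f) ≈ 1/0.7773 ≈ 1.2865.
Each bolus raises the concentration by D/Vd = 1746/133 ≈ 13.128 mcg/mL.
Cmax,ss = C₀/(1 − f) ≈ 13.128/0.7773 ≈ 16.889 mcg/mL.
One interval later, Cmin,ss = Cmax,ss·e^(−kτ) ≈ 16.889 × 0.2227 ≈ 3.761 mcg/mL.

3.8 mcg/mL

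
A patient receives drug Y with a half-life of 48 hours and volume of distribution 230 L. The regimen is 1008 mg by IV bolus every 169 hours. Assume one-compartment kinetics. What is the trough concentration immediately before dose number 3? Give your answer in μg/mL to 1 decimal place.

f = (1/2)^(τ/t½) = (1/2)^(169/48) ≈ 0.0871.
C₀ = D/Vd = 1008/230 ≈ 4.383 μg/mL.
Before the 3rd dose, 2 doses have been given. Superposition: Cmin = C₀·(f + f²).
≈ 4.383 × (0.0871 + 0.0076) ≈ 4.383 × 0.0947 ≈ 0.415 μg/mL.

0.4 μg/mL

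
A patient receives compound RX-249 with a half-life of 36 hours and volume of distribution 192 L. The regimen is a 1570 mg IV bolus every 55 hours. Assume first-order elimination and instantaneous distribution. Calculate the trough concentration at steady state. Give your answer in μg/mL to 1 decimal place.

4.3 μg/mL

k = ln2/t½ = ln2/36 ≈ 0.019254 h⁻¹; fraction remaining f = e^(−kτ) = e^(−0.019254×55) ≈ 0.3468.
Single-dose peak C₀ = D/Vd = 1570/192 ≈ 8.177 μg/mL.
Steady-state trough Cmin,ss = C₀·f/(1−f) ≈ 8.177 × 0.3468/0.6532 ≈ 4.341 μg/mL.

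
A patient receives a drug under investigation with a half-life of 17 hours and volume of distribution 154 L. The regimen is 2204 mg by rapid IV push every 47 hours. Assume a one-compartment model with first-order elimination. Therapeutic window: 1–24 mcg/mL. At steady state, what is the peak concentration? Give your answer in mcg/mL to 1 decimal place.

Over one 47-h interval, 47/17 ≈ 2.7647 half-lives elapse, leaving f ≈ 0.1471 of each dose.
At steady state, accumulation factor R = 1/(1 − e^(−kτ)) ≈ 1.1725.
Single-dose peak C₀ = D/Vd = 2204/154 ≈ 14.312 mcg/mL.
Cmax,ss = C₀/(1 − f) ≈ 14.312/0.8529 ≈ 16.780 mcg/mL.
Peak 16.8 mcg/mL vs MTC 24 mcg/mL: below toxic threshold.

16.8 mcg/mL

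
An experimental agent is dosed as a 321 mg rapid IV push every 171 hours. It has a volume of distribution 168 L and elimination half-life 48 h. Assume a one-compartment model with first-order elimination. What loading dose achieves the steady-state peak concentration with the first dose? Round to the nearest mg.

351 mg

f = (1/2)^(171/48) ≈ 0.084641; accumulation ratio R = 1/(1−f) ≈ 1.09247.
Loading dose to hit Cmax,ss on first dose: D_load = D_maint·R ≈ 321 × 1.09247 ≈ 350.68 mg.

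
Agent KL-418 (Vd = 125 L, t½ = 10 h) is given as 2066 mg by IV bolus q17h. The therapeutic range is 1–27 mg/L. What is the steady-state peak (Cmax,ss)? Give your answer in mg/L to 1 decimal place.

23.9 mg/L

Over one 17-h interval, 17/10 ≈ 1.7 half-lives elapse, leaving f ≈ 0.3078 of each dose.
At steady state, accumulation factor R = 1/(1 − e^(−kτ)) ≈ 1.4447.
Each bolus raises the concentration by D/Vd = 2066/125 ≈ 16.528 mg/L.
Steady-state peak Cmax,ss = C₀·R ≈ 16.528 × 1.4447 ≈ 23.878 mg/L.
Peak 23.9 mg/L vs MTC 27 mg/L: below toxic threshold.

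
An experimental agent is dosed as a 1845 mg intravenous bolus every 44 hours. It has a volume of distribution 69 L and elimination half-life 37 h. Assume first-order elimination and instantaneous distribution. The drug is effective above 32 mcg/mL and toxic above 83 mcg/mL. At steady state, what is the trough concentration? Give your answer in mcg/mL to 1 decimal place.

20.9 mcg/mL

k = ln2/t½ = ln2/37 ≈ 0.018734 h⁻¹; fraction remaining f = e^(−kτ) = e^(−0.018734×44) ≈ 0.4385.
Each bolus raises the concentration by D/Vd = 1845/69 ≈ 26.739 mcg/mL.
Steady-state trough Cmin,ss = C₀·f/(1−f) ≈ 26.739 × 0.4385/0.5615 ≈ 20.882 mcg/mL.
Trough 20.9 mcg/mL vs MEC 32 mcg/mL: subtherapeutic.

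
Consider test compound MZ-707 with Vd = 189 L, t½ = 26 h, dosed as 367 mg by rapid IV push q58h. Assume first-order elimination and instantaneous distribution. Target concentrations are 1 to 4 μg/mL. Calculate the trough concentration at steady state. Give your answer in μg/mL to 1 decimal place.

0.5 μg/mL

Over one 58-h interval, 58/26 ≈ 2.2308 half-lives elapse, leaving f ≈ 0.2130 of each dose.
At steady state, accumulation factor R = 1/(1 − e^(−kτ)) ≈ 1.2706.
Each bolus raises the concentration by D/Vd = 367/189 ≈ 1.942 μg/mL.
Steady-state peak Cmax,ss = C₀·R ≈ 1.942 × 1.2706 ≈ 2.468 μg/mL.
One interval later, Cmin,ss = Cmax,ss·e^(−kτ) ≈ 2.468 × 0.2130 ≈ 0.526 μg/mL.
Trough 0.5 μg/mL vs MEC 1 μg/mL: subtherapeutic.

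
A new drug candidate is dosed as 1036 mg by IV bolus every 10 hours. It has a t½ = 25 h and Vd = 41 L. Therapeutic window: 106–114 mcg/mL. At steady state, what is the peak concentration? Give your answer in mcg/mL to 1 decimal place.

τ/t½ = 10/25 ≈ 0.4, so fraction remaining f = (1/2)^(10/25) ≈ 0.7579.
Accumulation ratio R = 1/(1 − f) ≈ 1/0.2421 ≈ 4.1305.
Each bolus raises the concentration by D/Vd = 1036/41 ≈ 25.268 mcg/mL.
Steady-state peak Cmax,ss = C₀·R ≈ 25.268 × 4.1305 ≈ 104.369 mcg/mL.
Peak 104.4 mcg/mL vs MTC 114 mcg/mL: below toxic threshold.

104.4 mcg/mL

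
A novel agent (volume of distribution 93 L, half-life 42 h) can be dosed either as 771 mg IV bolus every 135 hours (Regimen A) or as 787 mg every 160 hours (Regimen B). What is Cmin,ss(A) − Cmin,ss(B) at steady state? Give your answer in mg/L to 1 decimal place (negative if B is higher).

0.4 mg/L

Regimen A: f = (1/2)^(135/42) ≈ 0.1077; Cmin,ss = (771/93)·f/(1−f) ≈ 1.001 mg/L.
Regimen B: f = (1/2)^(160/42) ≈ 0.0713; Cmin,ss = (787/93)·f/(1−f) ≈ 0.650 mg/L.
Difference ≈ 1.001 − 0.650 ≈ 0.351 mg/L.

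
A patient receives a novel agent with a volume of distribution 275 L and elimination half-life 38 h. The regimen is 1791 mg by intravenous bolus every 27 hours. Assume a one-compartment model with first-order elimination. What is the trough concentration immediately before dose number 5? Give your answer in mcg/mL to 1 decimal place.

f = (1/2)^(τ/t½) = (1/2)^(27/38) ≈ 0.6111.
C₀ = D/Vd = 1791/275 ≈ 6.513 mcg/mL.
Before the 5th dose, 4 doses have been given. Superposition: Cmin = C₀·(f + f² + … + f^4).
≈ 6.513 × (0.6111 + 0.3734 + 0.2282 + 0.1395) ≈ 6.513 × 1.3522 ≈ 8.807 mcg/mL.

8.8 mcg/mL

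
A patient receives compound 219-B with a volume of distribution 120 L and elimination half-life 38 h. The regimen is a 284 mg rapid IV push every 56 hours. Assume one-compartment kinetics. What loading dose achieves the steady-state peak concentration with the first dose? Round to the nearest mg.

f = (1/2)^(56/38) ≈ 0.360062; accumulation ratio R = 1/(1−f) ≈ 1.56265.
Loading dose to hit Cmax,ss on first dose: D_load = D_maint·R ≈ 284 × 1.56265 ≈ 443.79 mg.

444 mg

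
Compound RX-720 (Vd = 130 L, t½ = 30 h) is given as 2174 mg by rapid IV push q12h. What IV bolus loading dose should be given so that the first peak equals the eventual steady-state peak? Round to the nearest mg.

f = (1/2)^(12/30) ≈ 0.757858; accumulation ratio R = 1/(1−f) ≈ 4.12981.
Loading dose to hit Cmax,ss on first dose: D_load = D_maint·R ≈ 2174 × 4.12981 ≈ 8978.21 mg.

8978 mg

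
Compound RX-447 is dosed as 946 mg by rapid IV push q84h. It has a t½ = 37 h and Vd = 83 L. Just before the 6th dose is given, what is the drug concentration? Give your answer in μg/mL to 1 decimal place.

3.0 μg/mL

f = (1/2)^(τ/t½) = (1/2)^(84/37) ≈ 0.2073.
C₀ = D/Vd = 946/83 ≈ 11.398 μg/mL.
Before the 6th dose, 5 doses have been given. Superposition: Cmin = C₀·(f + f² + … + f^5).
≈ 11.398 × (0.2073 + 0.0430 + 0.0089 + 0.0018 + 0.0004) ≈ 11.398 × 0.2614 ≈ 2.979 μg/mL.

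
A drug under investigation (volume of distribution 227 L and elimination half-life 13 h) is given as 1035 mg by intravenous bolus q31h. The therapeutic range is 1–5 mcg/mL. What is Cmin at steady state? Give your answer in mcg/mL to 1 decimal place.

Over one 31-h interval, 31/13 ≈ 2.3846 half-lives elapse, leaving f ≈ 0.1915 of each dose.
At steady state, accumulation factor R = 1/(1 − e^(−kτ)) ≈ 1.2369.
Single-dose peak C₀ = D/Vd = 1035/227 ≈ 4.559 mcg/mL.
Steady-state peak Cmax,ss = C₀·R ≈ 4.559 × 1.2369 ≈ 5.639 mcg/mL.
One interval later, Cmin,ss = Cmax,ss·e^(−kτ) ≈ 5.639 × 0.1915 ≈ 1.080 mcg/mL.
Trough 1.1 mcg/mL vs MEC 1 mcg/mL: adequate.

1.1 mcg/mL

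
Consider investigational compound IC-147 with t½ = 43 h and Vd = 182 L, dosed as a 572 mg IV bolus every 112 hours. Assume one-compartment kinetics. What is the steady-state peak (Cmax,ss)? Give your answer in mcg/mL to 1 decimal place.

3.8 mcg/mL

τ/t½ = 112/43 ≈ 2.6047, so fraction remaining f = (1/2)^(112/43) ≈ 0.1644.
Accumulation ratio R = 1/(1 − f) ≈ 1/0.8356 ≈ 1.1967.
Each bolus raises the concentration by D/Vd = 572/182 ≈ 3.143 mcg/mL.
Steady-state peak Cmax,ss = C₀·R ≈ 3.143 × 1.1967 ≈ 3.761 mcg/mL.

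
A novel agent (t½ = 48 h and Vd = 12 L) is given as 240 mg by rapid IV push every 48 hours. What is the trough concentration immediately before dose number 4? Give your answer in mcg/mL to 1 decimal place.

17.5 mcg/mL

f = (1/2)^(τ/t½) = (1/2)^(48/48) ≈ 0.5000.
C₀ = D/Vd = 240/12 ≈ 20.000 mcg/mL.
Before the 4th dose, 3 doses have been given. Superposition: Cmin = C₀·(f + f² + … + f^3).
≈ 20.000 × (0.5000 + 0.2500 + 0.1250) ≈ 20.000 × 0.8750 ≈ 17.500 mcg/mL.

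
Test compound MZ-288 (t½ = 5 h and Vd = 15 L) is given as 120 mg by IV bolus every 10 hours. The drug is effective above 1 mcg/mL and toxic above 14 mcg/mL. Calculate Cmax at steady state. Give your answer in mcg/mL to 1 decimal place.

10.7 mcg/mL

The dosing interval is 2 half-lives, so f = 2^(−2) = 0.25.
Accumulation ratio R = 1/(1 − f) = 1/0.75 = 4/3.
Single-dose peak C₀ = D/Vd = 120/15 = 8 mcg/mL.
Steady-state peak Cmax,ss = C₀·R = 8 × 4/3 ≈ 10.667 mcg/mL.
Peak 10.7 mcg/mL vs MTC 14 mcg/mL: below toxic threshold.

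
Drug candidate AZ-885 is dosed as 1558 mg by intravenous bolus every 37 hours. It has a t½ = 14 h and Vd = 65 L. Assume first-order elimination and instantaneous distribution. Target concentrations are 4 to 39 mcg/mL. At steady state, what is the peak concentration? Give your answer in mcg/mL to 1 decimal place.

28.5 mcg/mL

τ/t½ = 37/14 ≈ 2.6429, so fraction remaining f = (1/2)^(37/14) ≈ 0.1601.
Accumulation ratio R = 1/(1 − f) ≈ 1/0.8399 ≈ 1.1906.
Each bolus raises the concentration by D/Vd = 1558/65 ≈ 23.969 mcg/mL.
Cmax,ss = C₀/(1 − f) ≈ 23.969/0.8399 ≈ 28.538 mcg/mL.
Peak 28.5 mcg/mL vs MTC 39 mcg/mL: below toxic threshold.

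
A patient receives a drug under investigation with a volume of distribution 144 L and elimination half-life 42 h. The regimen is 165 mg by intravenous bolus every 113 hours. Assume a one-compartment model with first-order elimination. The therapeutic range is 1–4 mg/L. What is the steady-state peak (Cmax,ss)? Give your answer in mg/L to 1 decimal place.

k = ln2/t½ = ln2/42 ≈ 0.016504 h⁻¹; fraction remaining f = e^(−kτ) = e^(−0.016504×113) ≈ 0.1549.
Accumulation ratio R = 1/(1 − f) ≈ 1/0.8451 ≈ 1.1833.
Single-dose peak C₀ = D/Vd = 165/144 ≈ 1.146 mg/L.
Cmax,ss = C₀/(1 − f) ≈ 1.146/0.8451 ≈ 1.356 mg/L.
Peak 1.4 mg/L vs MTC 4 mg/L: below toxic threshold.

1.4 mg/L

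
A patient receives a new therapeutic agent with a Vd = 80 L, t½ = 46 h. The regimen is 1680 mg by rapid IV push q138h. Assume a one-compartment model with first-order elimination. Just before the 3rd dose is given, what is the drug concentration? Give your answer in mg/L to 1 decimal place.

f = (1/2)^(τ/t½) = (1/2)^(138/46) ≈ 0.1250.
C₀ = D/Vd = 1680/80 ≈ 21.000 mg/L.
Before the 3rd dose, 2 doses have been given. Superposition: Cmin = C₀·(f + f²).
≈ 21.000 × (0.1250 + 0.0156) ≈ 21.000 × 0.1406 ≈ 2.953 mg/L.

3.0 mg/L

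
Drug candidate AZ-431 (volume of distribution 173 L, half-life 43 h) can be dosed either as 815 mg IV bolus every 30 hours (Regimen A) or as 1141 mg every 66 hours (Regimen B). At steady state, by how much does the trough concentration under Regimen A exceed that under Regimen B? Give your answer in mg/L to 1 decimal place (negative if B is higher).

4.1 mg/L

Regimen A: f = (1/2)^(30/43) ≈ 0.6166; Cmin,ss = (815/173)·f/(1−f) ≈ 7.576 mg/L.
Regimen B: f = (1/2)^(66/43) ≈ 0.3451; Cmin,ss = (1141/173)·f/(1−f) ≈ 3.475 mg/L.
Difference ≈ 7.576 − 3.475 ≈ 4.101 mg/L.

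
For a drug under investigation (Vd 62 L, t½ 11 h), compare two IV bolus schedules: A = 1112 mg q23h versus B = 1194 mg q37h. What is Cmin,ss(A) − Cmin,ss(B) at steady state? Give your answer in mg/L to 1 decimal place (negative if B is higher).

Regimen A: f = (1/2)^(23/11) ≈ 0.2347; Cmin,ss = (1112/62)·f/(1−f) ≈ 5.500 mg/L.
Regimen B: f = (1/2)^(37/11) ≈ 0.0972; Cmin,ss = (1194/62)·f/(1−f) ≈ 2.073 mg/L.
Difference ≈ 5.500 − 2.073 ≈ 3.427 mg/L.

3.4 mg/L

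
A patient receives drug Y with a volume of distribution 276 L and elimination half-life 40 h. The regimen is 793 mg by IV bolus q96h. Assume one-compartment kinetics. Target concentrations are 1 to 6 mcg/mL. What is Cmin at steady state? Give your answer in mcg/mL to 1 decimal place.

k = ln2/t½ = ln2/40 ≈ 0.017329 h⁻¹; fraction remaining f = e^(−kτ) = e^(−0.017329×96) ≈ 0.1895.
At steady state, accumulation factor R = 1/(1 − e^(−kτ)) ≈ 1.2338.
Each bolus raises the concentration by D/Vd = 793/276 ≈ 2.873 mcg/mL.
Steady-state peak Cmax,ss = C₀·R ≈ 2.873 × 1.2338 ≈ 3.545 mcg/mL.
One interval later, Cmin,ss = Cmax,ss·e^(−kτ) ≈ 3.545 × 0.1895 ≈ 0.672 mcg/mL.
Trough 0.7 mcg/mL vs MEC 1 mcg/mL: subtherapeutic.

0.7 mcg/mL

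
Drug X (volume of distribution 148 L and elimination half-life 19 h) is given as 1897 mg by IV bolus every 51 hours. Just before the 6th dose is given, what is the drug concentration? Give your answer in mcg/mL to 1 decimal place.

f = (1/2)^(τ/t½) = (1/2)^(51/19) ≈ 0.1556.
C₀ = D/Vd = 1897/148 ≈ 12.818 mcg/mL.
Before the 6th dose, 5 doses have been given. Superposition: Cmin = C₀·(f + f² + … + f^5).
≈ 12.818 × (0.1556 + 0.0242 + 0.0038 + 0.0006 + 0.0001) ≈ 12.818 × 0.1843 ≈ 2.362 mcg/mL.

2.4 mcg/mL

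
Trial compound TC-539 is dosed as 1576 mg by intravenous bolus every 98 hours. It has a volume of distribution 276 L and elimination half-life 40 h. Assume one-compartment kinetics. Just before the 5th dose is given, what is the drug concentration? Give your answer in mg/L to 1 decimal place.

f = (1/2)^(τ/t½) = (1/2)^(98/40) ≈ 0.1830.
C₀ = D/Vd = 1576/276 ≈ 5.710 mg/L.
Before the 5th dose, 4 doses have been given. Superposition: Cmin = C₀·(f + f² + … + f^4).
≈ 5.710 × (0.1830 + 0.0335 + 0.0061 + 0.0011) ≈ 5.710 × 0.2237 ≈ 1.277 mg/L.

1.3 mg/L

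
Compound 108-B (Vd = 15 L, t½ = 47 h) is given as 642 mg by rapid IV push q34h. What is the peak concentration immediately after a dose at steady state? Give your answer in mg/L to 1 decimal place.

Over one 34-h interval, 34/47 ≈ 0.7234 half-lives elapse, leaving f ≈ 0.6057 of each dose.
At steady state, accumulation factor R = 1/(1 − e^(−kτ)) ≈ 2.5361.
Each bolus raises the concentration by D/Vd = 642/15 ≈ 42.800 mg/L.
Cmax,ss = C₀/(1 − f) ≈ 42.800/0.3943 ≈ 108.547 mg/L.

108.5 mg/L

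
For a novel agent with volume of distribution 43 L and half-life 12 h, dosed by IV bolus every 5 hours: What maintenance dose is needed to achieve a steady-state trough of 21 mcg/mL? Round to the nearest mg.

302 mg

τ/t½ = 5/12 ≈ 0.41667, so f = (1/2)^(5/12) ≈ 0.749154.
Cmin,ss = (D/Vd)·f/(1−f), so D = Cmin,ss·Vd·(1−f)/f.
D = 21 × 43 × (1−f)/f ≈ 21 × 43 × 0.33484 ≈ 302.36 mg.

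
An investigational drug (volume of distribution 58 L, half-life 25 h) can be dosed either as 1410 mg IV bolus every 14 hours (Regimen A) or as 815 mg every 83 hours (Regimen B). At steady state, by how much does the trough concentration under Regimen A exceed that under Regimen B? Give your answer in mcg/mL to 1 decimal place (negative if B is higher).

Regimen A: f = (1/2)^(14/25) ≈ 0.6783; Cmin,ss = (1410/58)·f/(1−f) ≈ 51.258 mcg/mL.
Regimen B: f = (1/2)^(83/25) ≈ 0.1001; Cmin,ss = (815/58)·f/(1−f) ≈ 1.563 mcg/mL.
Difference ≈ 51.258 − 1.563 ≈ 49.695 mcg/mL.

49.7 mcg/mL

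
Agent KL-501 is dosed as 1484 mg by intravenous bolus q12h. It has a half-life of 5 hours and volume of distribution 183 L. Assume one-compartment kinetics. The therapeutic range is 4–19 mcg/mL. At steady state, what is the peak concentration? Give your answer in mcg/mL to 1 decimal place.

τ/t½ = 12/5 ≈ 2.4, so fraction remaining f = (1/2)^(12/5) ≈ 0.1895.
Accumulation ratio R = 1/(1 − f) ≈ 1/0.8105 ≈ 1.2338.
Each bolus raises the concentration by D/Vd = 1484/183 ≈ 8.109 mcg/mL.
Steady-state peak Cmax,ss = C₀·R ≈ 8.109 × 1.2338 ≈ 10.005 mcg/mL.
Peak 10.0 mcg/mL vs MTC 19 mcg/mL: below toxic threshold.

10.0 mcg/mL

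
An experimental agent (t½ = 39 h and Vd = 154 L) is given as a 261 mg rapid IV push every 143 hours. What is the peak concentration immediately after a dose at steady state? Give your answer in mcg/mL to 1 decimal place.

k = ln2/t½ = ln2/39 ≈ 0.017773 h⁻¹; fraction remaining f = e^(−kτ) = e^(−0.017773×143) ≈ 0.0787.
At steady state, accumulation factor R = 1/(1 − e^(−kτ)) ≈ 1.0854.
Single-dose peak C₀ = D/Vd = 261/154 ≈ 1.695 mcg/mL.
Cmax,ss = C₀/(1 − f) ≈ 1.695/0.9213 ≈ 1.840 mcg/mL.

1.8 mcg/mL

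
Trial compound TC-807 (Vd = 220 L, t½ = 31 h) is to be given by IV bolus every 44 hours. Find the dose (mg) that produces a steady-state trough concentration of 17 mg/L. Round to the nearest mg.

τ/t½ = 44/31 ≈ 1.4194, so f = (1/2)^(44/31) ≈ 0.373879.
Cmin,ss = (D/Vd)·f/(1−f), so D = Cmin,ss·Vd·(1−f)/f.
D = 17 × 220 × (1−f)/f ≈ 17 × 220 × 1.67466 ≈ 6263.23 mg.

6263 mg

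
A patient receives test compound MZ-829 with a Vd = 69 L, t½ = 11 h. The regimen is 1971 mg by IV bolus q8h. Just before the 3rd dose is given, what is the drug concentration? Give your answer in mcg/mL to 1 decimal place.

f = (1/2)^(τ/t½) = (1/2)^(8/11) ≈ 0.6040.
C₀ = D/Vd = 1971/69 ≈ 28.565 mcg/mL.
Before the 3rd dose, 2 doses have been given. Superposition: Cmin = C₀·(f + f²).
≈ 28.565 × (0.6040 + 0.3648) ≈ 28.565 × 0.9688 ≈ 27.674 mcg/mL.

27.7 mcg/mL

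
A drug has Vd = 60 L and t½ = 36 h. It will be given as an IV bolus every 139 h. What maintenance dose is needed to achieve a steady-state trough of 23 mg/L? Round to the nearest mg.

τ/t½ = 139/36 ≈ 3.8611, so f = (1/2)^(139/36) ≈ 0.068816.
Cmin,ss = (D/Vd)·f/(1−f), so D = Cmin,ss·Vd·(1−f)/f.
D = 23 × 60 × (1−f)/f ≈ 23 × 60 × 13.53150 ≈ 18673.47 mg.

18673 mg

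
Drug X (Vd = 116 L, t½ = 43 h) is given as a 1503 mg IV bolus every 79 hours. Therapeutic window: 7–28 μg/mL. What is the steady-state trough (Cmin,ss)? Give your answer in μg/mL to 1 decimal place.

5.0 μg/mL

k = ln2/t½ = ln2/43 ≈ 0.016120 h⁻¹; fraction remaining f = e^(−kτ) = e^(−0.016120×79) ≈ 0.2799.
At steady state, accumulation factor R = 1/(1 − e^(−kτ)) ≈ 1.3887.
Each bolus raises the concentration by D/Vd = 1503/116 ≈ 12.957 μg/mL.
Steady-state peak Cmax,ss = C₀·R ≈ 12.957 × 1.3887 ≈ 17.993 μg/mL.
Steady-state trough Cmin,ss = Cmax,ss·f ≈ 17.993 × 0.2799 ≈ 5.036 μg/mL.
Trough 5.0 μg/mL vs MEC 7 μg/mL: subtherapeutic.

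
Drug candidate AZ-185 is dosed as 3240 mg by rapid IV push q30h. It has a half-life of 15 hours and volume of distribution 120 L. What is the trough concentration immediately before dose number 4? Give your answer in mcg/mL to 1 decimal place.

8.9 mcg/mL

f = (1/2)^(τ/t½) = (1/2)^(30/15) ≈ 0.2500.
C₀ = D/Vd = 3240/120 ≈ 27.000 mcg/mL.
Before the 4th dose, 3 doses have been given. Superposition: Cmin = C₀·(f + f² + … + f^3).
≈ 27.000 × (0.2500 + 0.0625 + 0.0156) ≈ 27.000 × 0.3281 ≈ 8.859 mcg/mL.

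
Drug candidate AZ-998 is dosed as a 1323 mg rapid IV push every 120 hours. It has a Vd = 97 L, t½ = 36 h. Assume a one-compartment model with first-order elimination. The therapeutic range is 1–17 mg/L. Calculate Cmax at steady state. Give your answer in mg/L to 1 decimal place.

Over one 120-h interval, 120/36 ≈ 3.3333 half-lives elapse, leaving f ≈ 0.0992 of each dose.
Accumulation ratio R = 1/(1 − f) ≈ 1/0.9008 ≈ 1.1101.
Single-dose peak C₀ = D/Vd = 1323/97 ≈ 13.639 mg/L.
Steady-state peak Cmax,ss = C₀·R ≈ 13.639 × 1.1101 ≈ 15.141 mg/L.
Peak 15.1 mg/L vs MTC 17 mg/L: below toxic threshold.

15.1 mg/L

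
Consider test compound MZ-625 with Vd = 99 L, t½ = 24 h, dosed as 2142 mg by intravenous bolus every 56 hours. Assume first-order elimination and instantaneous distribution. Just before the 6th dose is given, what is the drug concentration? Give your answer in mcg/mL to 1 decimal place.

f = (1/2)^(τ/t½) = (1/2)^(56/24) ≈ 0.1984.
C₀ = D/Vd = 2142/99 ≈ 21.636 mcg/mL.
Before the 6th dose, 5 doses have been given. Superposition: Cmin = C₀·(f + f² + … + f^5).
≈ 21.636 × (0.1984 + 0.0394 + 0.0078 + 0.0015 + 0.0003) ≈ 21.636 × 0.2474 ≈ 5.353 mcg/mL.

5.4 mcg/mL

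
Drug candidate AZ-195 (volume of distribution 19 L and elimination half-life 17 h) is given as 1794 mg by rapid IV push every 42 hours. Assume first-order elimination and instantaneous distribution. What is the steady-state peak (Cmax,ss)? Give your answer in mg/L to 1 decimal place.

115.2 mg/L

k = ln2/t½ = ln2/17 ≈ 0.040773 h⁻¹; fraction remaining f = e^(−kτ) = e^(−0.040773×42) ≈ 0.1804.
At steady state, accumulation factor R = 1/(1 − e^(−kτ)) ≈ 1.2201.
Single-dose peak C₀ = D/Vd = 1794/19 ≈ 94.421 mg/L.
Steady-state peak Cmax,ss = C₀·R ≈ 94.421 × 1.2201 ≈ 115.203 mg/L.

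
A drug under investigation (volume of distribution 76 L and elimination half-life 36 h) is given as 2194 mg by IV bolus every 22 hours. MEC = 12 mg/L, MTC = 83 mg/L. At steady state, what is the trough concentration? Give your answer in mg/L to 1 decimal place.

k = ln2/t½ = ln2/36 ≈ 0.019254 h⁻¹; fraction remaining f = e^(−kτ) = e^(−0.019254×22) ≈ 0.6547.
Each bolus raises the concentration by D/Vd = 2194/76 ≈ 28.868 mg/L.
Steady-state trough Cmin,ss = C₀·f/(1−f) ≈ 28.868 × 0.6547/0.3453 ≈ 54.735 mg/L.
Trough 54.7 mg/L vs MEC 12 mg/L: adequate.

54.7 mg/L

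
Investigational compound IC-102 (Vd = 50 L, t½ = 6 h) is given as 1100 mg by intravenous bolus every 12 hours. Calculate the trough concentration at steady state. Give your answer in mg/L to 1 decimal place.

The dosing interval is 2 half-lives, so f = 2^(−2) = 0.25.
Accumulation ratio R = 1/(1 − f) = 1/0.75 = 4/3.
Single-dose peak C₀ = D/Vd = 1100/50 = 22 mg/L.
Steady-state peak Cmax,ss = C₀·R = 22 × 4/3 ≈ 29.333 mg/L.
Steady-state trough Cmin,ss = Cmax,ss·f ≈ 29.333 × 0.25 ≈ 7.333 mg/L.

7.3 mg/L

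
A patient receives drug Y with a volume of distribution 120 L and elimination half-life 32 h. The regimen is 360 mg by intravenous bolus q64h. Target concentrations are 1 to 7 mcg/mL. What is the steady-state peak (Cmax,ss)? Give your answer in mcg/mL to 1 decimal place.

4.0 mcg/mL

τ = 64 h = 2 half-lives, so f = (1/2)^2 = 0.25.
At steady state, R = 1/(1 − 0.25) = 4/3.
Single-dose peak C₀ = D/Vd = 360/120 = 3 mcg/mL.
Steady-state peak Cmax,ss = C₀·R = 3 × 4/3 ≈ 4.000 mcg/mL.
Peak 4.0 mcg/mL vs MTC 7 mcg/mL: below toxic threshold.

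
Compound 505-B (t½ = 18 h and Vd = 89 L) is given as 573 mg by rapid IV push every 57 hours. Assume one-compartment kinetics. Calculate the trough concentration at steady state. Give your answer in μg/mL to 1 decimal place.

0.8 μg/mL

Over one 57-h interval, 57/18 ≈ 3.1667 half-lives elapse, leaving f ≈ 0.1114 of each dose.
At steady state, accumulation factor R = 1/(1 − e^(−kτ)) ≈ 1.1254.
Each bolus raises the concentration by D/Vd = 573/89 ≈ 6.438 μg/mL.
Steady-state peak Cmax,ss = C₀·R ≈ 6.438 × 1.1254 ≈ 7.245 μg/mL.
One interval later, Cmin,ss = Cmax,ss·e^(−kτ) ≈ 7.245 × 0.1114 ≈ 0.807 μg/mL.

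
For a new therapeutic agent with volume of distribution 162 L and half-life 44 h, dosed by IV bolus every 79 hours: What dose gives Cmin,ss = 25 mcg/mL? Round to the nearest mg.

10009 mg

τ/t½ = 79/44 ≈ 1.7955, so f = (1/2)^(79/44) ≈ 0.288081.
Cmin,ss = (D/Vd)·f/(1−f), so D = Cmin,ss·Vd·(1−f)/f.
D = 25 × 162 × (1−f)/f ≈ 25 × 162 × 2.47125 ≈ 10008.56 mg.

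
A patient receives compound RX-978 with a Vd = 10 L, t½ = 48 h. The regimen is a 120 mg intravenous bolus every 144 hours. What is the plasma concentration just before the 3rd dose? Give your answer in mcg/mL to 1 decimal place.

1.7 mcg/mL

f = (1/2)^(τ/t½) = (1/2)^(144/48) ≈ 0.1250.
C₀ = D/Vd = 120/10 ≈ 12.000 mcg/mL.
Before the 3rd dose, 2 doses have been given. Superposition: Cmin = C₀·(f + f²).
≈ 12.000 × (0.1250 + 0.0156) ≈ 12.000 × 0.1406 ≈ 1.687 mcg/mL.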